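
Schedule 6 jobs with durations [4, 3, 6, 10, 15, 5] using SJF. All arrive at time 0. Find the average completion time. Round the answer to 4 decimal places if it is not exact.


SJF order (ascending): [3, 4, 5, 6, 10, 15]
Completion times:
  Job 1: burst=3, C=3
  Job 2: burst=4, C=7
  Job 3: burst=5, C=12
  Job 4: burst=6, C=18
  Job 5: burst=10, C=28
  Job 6: burst=15, C=43
Average completion = 111/6 = 18.5

18.5


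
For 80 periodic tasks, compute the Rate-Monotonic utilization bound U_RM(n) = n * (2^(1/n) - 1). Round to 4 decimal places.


Compute 2^(1/80) = 1.0087019838
Subtract 1: 1.0087019838 - 1 = 0.0087019838
Multiply by n: 80 * 0.0087019838 = 0.6961587040
Round to 4 dp: 0.6962

0.6962


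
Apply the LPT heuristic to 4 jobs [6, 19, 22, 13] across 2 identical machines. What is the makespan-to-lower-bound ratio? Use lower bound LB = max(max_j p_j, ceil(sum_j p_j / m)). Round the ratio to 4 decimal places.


LPT order: [22, 19, 13, 6]
Machine loads after assignment: [28, 32]
LPT makespan = 32
Lower bound = max(max_job, ceil(total/2)) = max(22, 30) = 30
Ratio = 32 / 30 = 1.0667

1.0667


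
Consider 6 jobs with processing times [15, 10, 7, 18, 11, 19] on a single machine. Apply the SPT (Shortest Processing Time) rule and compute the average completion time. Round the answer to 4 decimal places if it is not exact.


Sort jobs by processing time (SPT order): [7, 10, 11, 15, 18, 19]
Compute completion times sequentially:
  Job 1: processing = 7, completes at 7
  Job 2: processing = 10, completes at 17
  Job 3: processing = 11, completes at 28
  Job 4: processing = 15, completes at 43
  Job 5: processing = 18, completes at 61
  Job 6: processing = 19, completes at 80
Sum of completion times = 236
Average completion time = 236/6 = 39.3333

39.3333


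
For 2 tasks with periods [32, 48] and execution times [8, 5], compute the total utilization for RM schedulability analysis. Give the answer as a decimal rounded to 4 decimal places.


Compute individual utilizations (exact fractions):
  Task 1: C/T = 8/32 = 1/4 (approx. 0.25)
  Task 2: C/T = 5/48 (approx. 0.1042)
Total utilization U = 1/4 + 5/48 = 17/48
Rounded to 4 decimal places: U = 0.3542
RM (Liu & Layland) bound for 2 tasks = 0.828427; compare with U = 17/48 (approx. 0.354167)
U <= bound, so schedulable by RM sufficient condition.

0.3542


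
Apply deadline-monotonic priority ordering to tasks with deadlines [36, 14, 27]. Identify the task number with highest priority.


Sort tasks by relative deadline (ascending):
  Task 2: deadline = 14
  Task 3: deadline = 27
  Task 1: deadline = 36
Priority order (highest first): [2, 3, 1]
Highest priority task = 2

2


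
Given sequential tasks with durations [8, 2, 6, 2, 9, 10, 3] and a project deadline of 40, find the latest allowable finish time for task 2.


LF(activity 2) = deadline - sum of successor durations
Successors: activities 3 through 7 with durations [6, 2, 9, 10, 3]
Sum of successor durations = 30
LF = 40 - 30 = 10

10


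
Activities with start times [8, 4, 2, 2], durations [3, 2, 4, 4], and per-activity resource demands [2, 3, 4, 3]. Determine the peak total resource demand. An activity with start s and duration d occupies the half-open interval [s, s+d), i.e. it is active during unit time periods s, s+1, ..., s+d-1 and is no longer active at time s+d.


Each activity i is active on [start_i, start_i + duration_i).
Compute total resource usage per time slot:
  t=0: active resources = [], total = 0
  t=1: active resources = [], total = 0
  t=2: active resources = [4, 3], total = 7
  t=3: active resources = [4, 3], total = 7
  t=4: active resources = [3, 4, 3], total = 10
  t=5: active resources = [3, 4, 3], total = 10
  t=6: active resources = [], total = 0
  t=7: active resources = [], total = 0
  t=8: active resources = [2], total = 2
  t=9: active resources = [2], total = 2
  t=10: active resources = [2], total = 2
Peak resource demand = 10

10


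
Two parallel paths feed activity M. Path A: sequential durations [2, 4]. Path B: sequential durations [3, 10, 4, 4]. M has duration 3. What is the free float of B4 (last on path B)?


ES(B4) = sum of predecessors on chain B = 17
EF(B4) = ES + duration = 17 + 4 = 21
Successor of B4 is M. ES(M) = max(sum(A), sum(B)) = max(6, 21) = 21
Free float = ES(successor) - EF(current) = 21 - 21 = 0

0


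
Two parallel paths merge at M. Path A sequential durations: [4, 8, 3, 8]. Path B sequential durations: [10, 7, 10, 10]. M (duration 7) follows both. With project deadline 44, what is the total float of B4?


Forward pass: ES(B4) = sum of predecessors on chain B = 27
EF = ES + duration = 27 + 10 = 37
Backward pass: LF(M) = deadline = 44; LS(M) = 44 - 7 = 37
LF(B4) = LS(M) - sum(successors on chain B) = 37 - 0 = 37
LS = LF - duration = 37 - 10 = 27
Total float = LS - ES = 27 - 27 = 0

0


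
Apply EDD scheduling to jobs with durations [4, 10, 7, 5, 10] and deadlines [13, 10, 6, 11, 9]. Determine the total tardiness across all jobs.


Sort by due date (EDD order): [(7, 6), (10, 9), (10, 10), (5, 11), (4, 13)]
Compute completion times and tardiness:
  Job 1: p=7, d=6, C=7, tardiness=max(0,7-6)=1
  Job 2: p=10, d=9, C=17, tardiness=max(0,17-9)=8
  Job 3: p=10, d=10, C=27, tardiness=max(0,27-10)=17
  Job 4: p=5, d=11, C=32, tardiness=max(0,32-11)=21
  Job 5: p=4, d=13, C=36, tardiness=max(0,36-13)=23
Total tardiness = 70

70


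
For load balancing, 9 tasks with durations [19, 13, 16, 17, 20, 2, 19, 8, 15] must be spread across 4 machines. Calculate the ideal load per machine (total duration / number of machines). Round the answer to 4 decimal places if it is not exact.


Total processing time = 19 + 13 + 16 + 17 + 20 + 2 + 19 + 8 + 15 = 129
Number of machines = 4
Ideal balanced load = 129 / 4 = 32.25

32.25


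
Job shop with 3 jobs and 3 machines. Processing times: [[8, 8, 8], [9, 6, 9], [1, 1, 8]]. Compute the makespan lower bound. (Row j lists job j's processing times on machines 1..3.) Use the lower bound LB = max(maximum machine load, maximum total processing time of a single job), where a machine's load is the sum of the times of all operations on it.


Machine loads:
  Machine 1: 8 + 9 + 1 = 18
  Machine 2: 8 + 6 + 1 = 15
  Machine 3: 8 + 9 + 8 = 25
Max machine load = 25
Job totals:
  Job 1: 24
  Job 2: 24
  Job 3: 10
Max job total = 24
Lower bound = max(25, 24) = 25

25


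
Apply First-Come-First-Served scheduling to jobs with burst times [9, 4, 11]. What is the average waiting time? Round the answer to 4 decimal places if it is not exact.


FCFS order (as given): [9, 4, 11]
Waiting times:
  Job 1: wait = 0
  Job 2: wait = 9
  Job 3: wait = 13
Sum of waiting times = 22
Average waiting time = 22/3 = 7.3333

7.3333


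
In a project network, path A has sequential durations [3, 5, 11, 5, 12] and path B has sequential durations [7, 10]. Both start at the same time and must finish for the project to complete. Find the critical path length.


Path A total = 3 + 5 + 11 + 5 + 12 = 36
Path B total = 7 + 10 = 17
Critical path = longest path = max(36, 17) = 36

36


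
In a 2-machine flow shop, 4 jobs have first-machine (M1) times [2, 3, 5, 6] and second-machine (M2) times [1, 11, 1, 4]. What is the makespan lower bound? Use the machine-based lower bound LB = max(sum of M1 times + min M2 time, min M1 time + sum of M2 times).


LB1 = sum(M1 times) + min(M2 times) = 16 + 1 = 17
LB2 = min(M1 times) + sum(M2 times) = 2 + 17 = 19
Lower bound = max(LB1, LB2) = max(17, 19) = 19

19


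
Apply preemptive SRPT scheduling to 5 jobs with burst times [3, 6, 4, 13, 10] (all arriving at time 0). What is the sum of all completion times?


Since all jobs arrive at t=0, SRPT equals SPT ordering.
SPT order: [3, 4, 6, 10, 13]
Completion times:
  Job 1: p=3, C=3
  Job 2: p=4, C=7
  Job 3: p=6, C=13
  Job 4: p=10, C=23
  Job 5: p=13, C=36
Total completion time = 3 + 7 + 13 + 23 + 36 = 82

82


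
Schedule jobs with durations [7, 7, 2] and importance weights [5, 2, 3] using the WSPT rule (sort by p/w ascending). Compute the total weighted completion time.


Compute p/w ratios and sort ascending (WSPT): [(2, 3), (7, 5), (7, 2)]
Compute weighted completion times:
  Job (p=2,w=3): C=2, w*C=3*2=6
  Job (p=7,w=5): C=9, w*C=5*9=45
  Job (p=7,w=2): C=16, w*C=2*16=32
Total weighted completion time = 83

83


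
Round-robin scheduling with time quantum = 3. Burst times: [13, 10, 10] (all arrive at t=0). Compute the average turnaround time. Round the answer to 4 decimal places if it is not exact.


Time quantum = 3
Execution trace:
  J1 runs 3 units, time = 3
  J2 runs 3 units, time = 6
  J3 runs 3 units, time = 9
  J1 runs 3 units, time = 12
  J2 runs 3 units, time = 15
  J3 runs 3 units, time = 18
  J1 runs 3 units, time = 21
  J2 runs 3 units, time = 24
  J3 runs 3 units, time = 27
  J1 runs 3 units, time = 30
  J2 runs 1 units, time = 31
  J3 runs 1 units, time = 32
  J1 runs 1 units, time = 33
Finish times: [33, 31, 32]
Average turnaround = 96/3 = 32.0

32.0


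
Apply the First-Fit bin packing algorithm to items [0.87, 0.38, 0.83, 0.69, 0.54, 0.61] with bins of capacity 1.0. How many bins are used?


Place items sequentially using First-Fit:
  Item 0.87 -> new Bin 1
  Item 0.38 -> new Bin 2
  Item 0.83 -> new Bin 3
  Item 0.69 -> new Bin 4
  Item 0.54 -> Bin 2 (now 0.92)
  Item 0.61 -> new Bin 5
Total bins used = 5

5


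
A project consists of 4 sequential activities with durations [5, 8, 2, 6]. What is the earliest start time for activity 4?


Activity 4 starts after activities 1 through 3 complete.
Predecessor durations: [5, 8, 2]
ES = 5 + 8 + 2 = 15

15


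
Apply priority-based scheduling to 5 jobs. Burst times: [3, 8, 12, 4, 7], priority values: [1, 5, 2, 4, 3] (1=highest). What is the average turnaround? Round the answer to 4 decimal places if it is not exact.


Sort by priority (ascending = highest first):
Order: [(1, 3), (2, 12), (3, 7), (4, 4), (5, 8)]
Completion times:
  Priority 1, burst=3, C=3
  Priority 2, burst=12, C=15
  Priority 3, burst=7, C=22
  Priority 4, burst=4, C=26
  Priority 5, burst=8, C=34
Average turnaround = 100/5 = 20.0

20.0


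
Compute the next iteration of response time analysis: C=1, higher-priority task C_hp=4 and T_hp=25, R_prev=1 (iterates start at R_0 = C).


R_next = C + ceil(R_prev / T_hp) * C_hp
ceil(1 / 25) = ceil(0.04) = 1
Interference = 1 * 4 = 4
R_next = 1 + 4 = 5

5


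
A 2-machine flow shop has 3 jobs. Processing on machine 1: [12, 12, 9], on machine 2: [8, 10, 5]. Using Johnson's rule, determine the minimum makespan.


Apply Johnson's rule:
  Group 1 (a <= b): []
  Group 2 (a > b): [(2, 12, 10), (1, 12, 8), (3, 9, 5)]
Optimal job order: [2, 1, 3]
Schedule:
  Job 2: M1 done at 12, M2 done at 22
  Job 1: M1 done at 24, M2 done at 32
  Job 3: M1 done at 33, M2 done at 38
Makespan = 38

38


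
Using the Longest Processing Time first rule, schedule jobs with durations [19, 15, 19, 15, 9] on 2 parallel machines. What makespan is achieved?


Sort jobs in decreasing order (LPT): [19, 19, 15, 15, 9]
Assign each job to the least loaded machine:
  Machine 1: jobs [19, 15, 9], load = 43
  Machine 2: jobs [19, 15], load = 34
Makespan = max load = 43

43


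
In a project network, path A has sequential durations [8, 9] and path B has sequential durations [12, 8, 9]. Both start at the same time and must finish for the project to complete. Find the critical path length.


Path A total = 8 + 9 = 17
Path B total = 12 + 8 + 9 = 29
Critical path = longest path = max(17, 29) = 29

29


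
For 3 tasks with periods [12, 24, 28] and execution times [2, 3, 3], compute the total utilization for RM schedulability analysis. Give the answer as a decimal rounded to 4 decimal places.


Compute individual utilizations (exact fractions):
  Task 1: C/T = 2/12 = 1/6 (approx. 0.1667)
  Task 2: C/T = 3/24 = 1/8 (approx. 0.125)
  Task 3: C/T = 3/28 (approx. 0.1071)
Total utilization U = 1/6 + 1/8 + 3/28 = 67/168
Rounded to 4 decimal places: U = 0.3988
RM (Liu & Layland) bound for 3 tasks = 0.779763; compare with U = 67/168 (approx. 0.398810)
U <= bound, so schedulable by RM sufficient condition.

0.3988


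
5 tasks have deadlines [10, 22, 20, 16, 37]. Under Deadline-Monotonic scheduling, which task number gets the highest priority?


Sort tasks by relative deadline (ascending):
  Task 1: deadline = 10
  Task 4: deadline = 16
  Task 3: deadline = 20
  Task 2: deadline = 22
  Task 5: deadline = 37
Priority order (highest first): [1, 4, 3, 2, 5]
Highest priority task = 1

1


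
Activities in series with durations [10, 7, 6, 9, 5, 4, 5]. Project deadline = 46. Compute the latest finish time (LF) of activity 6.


LF(activity 6) = deadline - sum of successor durations
Successors: activities 7 through 7 with durations [5]
Sum of successor durations = 5
LF = 46 - 5 = 41

41


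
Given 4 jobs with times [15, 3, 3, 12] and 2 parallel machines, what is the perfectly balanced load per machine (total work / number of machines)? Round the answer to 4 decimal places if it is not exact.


Total processing time = 15 + 3 + 3 + 12 = 33
Number of machines = 2
Ideal balanced load = 33 / 2 = 16.5

16.5


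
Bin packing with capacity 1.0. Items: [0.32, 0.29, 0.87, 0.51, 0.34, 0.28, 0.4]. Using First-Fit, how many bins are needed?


Place items sequentially using First-Fit:
  Item 0.32 -> new Bin 1
  Item 0.29 -> Bin 1 (now 0.61)
  Item 0.87 -> new Bin 2
  Item 0.51 -> new Bin 3
  Item 0.34 -> Bin 1 (now 0.95)
  Item 0.28 -> Bin 3 (now 0.79)
  Item 0.4 -> new Bin 4
Total bins used = 4

4


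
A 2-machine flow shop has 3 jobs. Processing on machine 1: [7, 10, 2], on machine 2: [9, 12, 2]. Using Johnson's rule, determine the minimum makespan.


Apply Johnson's rule:
  Group 1 (a <= b): [(3, 2, 2), (1, 7, 9), (2, 10, 12)]
  Group 2 (a > b): []
Optimal job order: [3, 1, 2]
Schedule:
  Job 3: M1 done at 2, M2 done at 4
  Job 1: M1 done at 9, M2 done at 18
  Job 2: M1 done at 19, M2 done at 31
Makespan = 31

31


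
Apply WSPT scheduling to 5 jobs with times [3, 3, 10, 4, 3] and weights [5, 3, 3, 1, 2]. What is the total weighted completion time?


Compute p/w ratios and sort ascending (WSPT): [(3, 5), (3, 3), (3, 2), (10, 3), (4, 1)]
Compute weighted completion times:
  Job (p=3,w=5): C=3, w*C=5*3=15
  Job (p=3,w=3): C=6, w*C=3*6=18
  Job (p=3,w=2): C=9, w*C=2*9=18
  Job (p=10,w=3): C=19, w*C=3*19=57
  Job (p=4,w=1): C=23, w*C=1*23=23
Total weighted completion time = 131

131


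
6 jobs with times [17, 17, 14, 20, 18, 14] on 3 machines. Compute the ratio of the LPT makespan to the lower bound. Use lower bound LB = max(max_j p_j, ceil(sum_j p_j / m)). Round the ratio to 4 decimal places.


LPT order: [20, 18, 17, 17, 14, 14]
Machine loads after assignment: [34, 32, 34]
LPT makespan = 34
Lower bound = max(max_job, ceil(total/3)) = max(20, 34) = 34
Ratio = 34 / 34 = 1.0

1.0


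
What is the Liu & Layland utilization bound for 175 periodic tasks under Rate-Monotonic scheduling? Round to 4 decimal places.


Compute 2^(1/175) = 1.0039686955
Subtract 1: 1.0039686955 - 1 = 0.0039686955
Multiply by n: 175 * 0.0039686955 = 0.6945217125
Round to 4 dp: 0.6945

0.6945


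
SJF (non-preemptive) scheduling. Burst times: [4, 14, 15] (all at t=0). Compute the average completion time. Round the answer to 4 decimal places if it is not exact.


SJF order (ascending): [4, 14, 15]
Completion times:
  Job 1: burst=4, C=4
  Job 2: burst=14, C=18
  Job 3: burst=15, C=33
Average completion = 55/3 = 18.3333

18.3333


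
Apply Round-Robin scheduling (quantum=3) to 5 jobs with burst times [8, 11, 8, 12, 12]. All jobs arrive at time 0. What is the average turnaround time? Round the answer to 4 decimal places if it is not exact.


Time quantum = 3
Execution trace:
  J1 runs 3 units, time = 3
  J2 runs 3 units, time = 6
  J3 runs 3 units, time = 9
  J4 runs 3 units, time = 12
  J5 runs 3 units, time = 15
  J1 runs 3 units, time = 18
  J2 runs 3 units, time = 21
  J3 runs 3 units, time = 24
  J4 runs 3 units, time = 27
  J5 runs 3 units, time = 30
  J1 runs 2 units, time = 32
  J2 runs 3 units, time = 35
  J3 runs 2 units, time = 37
  J4 runs 3 units, time = 40
  J5 runs 3 units, time = 43
  J2 runs 2 units, time = 45
  J4 runs 3 units, time = 48
  J5 runs 3 units, time = 51
Finish times: [32, 45, 37, 48, 51]
Average turnaround = 213/5 = 42.6

42.6


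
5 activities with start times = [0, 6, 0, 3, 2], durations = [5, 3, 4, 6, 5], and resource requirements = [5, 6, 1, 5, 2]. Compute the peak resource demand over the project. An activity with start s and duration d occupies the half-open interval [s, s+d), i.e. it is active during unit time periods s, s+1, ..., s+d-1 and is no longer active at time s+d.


Each activity i is active on [start_i, start_i + duration_i).
Compute total resource usage per time slot:
  t=0: active resources = [5, 1], total = 6
  t=1: active resources = [5, 1], total = 6
  t=2: active resources = [5, 1, 2], total = 8
  t=3: active resources = [5, 1, 5, 2], total = 13
  t=4: active resources = [5, 5, 2], total = 12
  t=5: active resources = [5, 2], total = 7
  t=6: active resources = [6, 5, 2], total = 13
  t=7: active resources = [6, 5], total = 11
  t=8: active resources = [6, 5], total = 11
Peak resource demand = 13

13


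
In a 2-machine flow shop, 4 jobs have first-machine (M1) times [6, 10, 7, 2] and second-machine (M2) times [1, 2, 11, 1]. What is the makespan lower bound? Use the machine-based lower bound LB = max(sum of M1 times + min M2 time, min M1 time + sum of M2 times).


LB1 = sum(M1 times) + min(M2 times) = 25 + 1 = 26
LB2 = min(M1 times) + sum(M2 times) = 2 + 15 = 17
Lower bound = max(LB1, LB2) = max(26, 17) = 26

26


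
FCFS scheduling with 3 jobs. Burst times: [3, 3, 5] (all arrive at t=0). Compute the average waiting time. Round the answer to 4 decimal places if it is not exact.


FCFS order (as given): [3, 3, 5]
Waiting times:
  Job 1: wait = 0
  Job 2: wait = 3
  Job 3: wait = 6
Sum of waiting times = 9
Average waiting time = 9/3 = 3.0

3.0


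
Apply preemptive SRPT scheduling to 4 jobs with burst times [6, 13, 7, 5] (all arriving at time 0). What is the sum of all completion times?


Since all jobs arrive at t=0, SRPT equals SPT ordering.
SPT order: [5, 6, 7, 13]
Completion times:
  Job 1: p=5, C=5
  Job 2: p=6, C=11
  Job 3: p=7, C=18
  Job 4: p=13, C=31
Total completion time = 5 + 11 + 18 + 31 = 65

65


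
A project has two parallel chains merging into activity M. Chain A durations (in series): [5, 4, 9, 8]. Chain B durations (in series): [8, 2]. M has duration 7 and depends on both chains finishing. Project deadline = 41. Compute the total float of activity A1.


Forward pass: ES(A1) = sum of predecessors on chain A = 0
EF = ES + duration = 0 + 5 = 5
Backward pass: LF(M) = deadline = 41; LS(M) = 41 - 7 = 34
LF(A1) = LS(M) - sum(successors on chain A) = 34 - 21 = 13
LS = LF - duration = 13 - 5 = 8
Total float = LS - ES = 8 - 0 = 8

8


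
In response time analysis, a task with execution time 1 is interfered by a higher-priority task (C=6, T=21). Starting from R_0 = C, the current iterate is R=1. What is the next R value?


R_next = C + ceil(R_prev / T_hp) * C_hp
ceil(1 / 21) = ceil(0.0476) = 1
Interference = 1 * 6 = 6
R_next = 1 + 6 = 7

7


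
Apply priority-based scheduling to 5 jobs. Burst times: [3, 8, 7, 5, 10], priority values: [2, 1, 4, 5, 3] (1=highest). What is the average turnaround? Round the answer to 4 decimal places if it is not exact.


Sort by priority (ascending = highest first):
Order: [(1, 8), (2, 3), (3, 10), (4, 7), (5, 5)]
Completion times:
  Priority 1, burst=8, C=8
  Priority 2, burst=3, C=11
  Priority 3, burst=10, C=21
  Priority 4, burst=7, C=28
  Priority 5, burst=5, C=33
Average turnaround = 101/5 = 20.2

20.2


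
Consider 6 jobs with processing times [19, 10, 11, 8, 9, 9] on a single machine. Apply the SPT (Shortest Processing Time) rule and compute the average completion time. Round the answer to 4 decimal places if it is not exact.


Sort jobs by processing time (SPT order): [8, 9, 9, 10, 11, 19]
Compute completion times sequentially:
  Job 1: processing = 8, completes at 8
  Job 2: processing = 9, completes at 17
  Job 3: processing = 9, completes at 26
  Job 4: processing = 10, completes at 36
  Job 5: processing = 11, completes at 47
  Job 6: processing = 19, completes at 66
Sum of completion times = 200
Average completion time = 200/6 = 33.3333

33.3333


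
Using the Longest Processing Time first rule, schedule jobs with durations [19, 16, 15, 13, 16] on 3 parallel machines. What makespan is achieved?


Sort jobs in decreasing order (LPT): [19, 16, 16, 15, 13]
Assign each job to the least loaded machine:
  Machine 1: jobs [19], load = 19
  Machine 2: jobs [16, 15], load = 31
  Machine 3: jobs [16, 13], load = 29
Makespan = max load = 31

31


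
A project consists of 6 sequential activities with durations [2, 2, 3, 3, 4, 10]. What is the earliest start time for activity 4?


Activity 4 starts after activities 1 through 3 complete.
Predecessor durations: [2, 2, 3]
ES = 2 + 2 + 3 = 7

7


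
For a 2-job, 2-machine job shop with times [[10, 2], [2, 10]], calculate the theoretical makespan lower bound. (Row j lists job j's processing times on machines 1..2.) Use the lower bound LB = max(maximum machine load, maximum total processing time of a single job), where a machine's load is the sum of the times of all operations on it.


Machine loads:
  Machine 1: 10 + 2 = 12
  Machine 2: 2 + 10 = 12
Max machine load = 12
Job totals:
  Job 1: 12
  Job 2: 12
Max job total = 12
Lower bound = max(12, 12) = 12

12


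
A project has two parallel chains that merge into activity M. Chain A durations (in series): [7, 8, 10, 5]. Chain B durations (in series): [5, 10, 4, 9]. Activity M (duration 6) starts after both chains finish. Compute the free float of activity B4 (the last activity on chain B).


ES(B4) = sum of predecessors on chain B = 19
EF(B4) = ES + duration = 19 + 9 = 28
Successor of B4 is M. ES(M) = max(sum(A), sum(B)) = max(30, 28) = 30
Free float = ES(successor) - EF(current) = 30 - 28 = 2

2


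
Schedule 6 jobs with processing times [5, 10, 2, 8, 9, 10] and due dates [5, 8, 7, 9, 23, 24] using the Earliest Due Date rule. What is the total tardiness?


Sort by due date (EDD order): [(5, 5), (2, 7), (10, 8), (8, 9), (9, 23), (10, 24)]
Compute completion times and tardiness:
  Job 1: p=5, d=5, C=5, tardiness=max(0,5-5)=0
  Job 2: p=2, d=7, C=7, tardiness=max(0,7-7)=0
  Job 3: p=10, d=8, C=17, tardiness=max(0,17-8)=9
  Job 4: p=8, d=9, C=25, tardiness=max(0,25-9)=16
  Job 5: p=9, d=23, C=34, tardiness=max(0,34-23)=11
  Job 6: p=10, d=24, C=44, tardiness=max(0,44-24)=20
Total tardiness = 56

56


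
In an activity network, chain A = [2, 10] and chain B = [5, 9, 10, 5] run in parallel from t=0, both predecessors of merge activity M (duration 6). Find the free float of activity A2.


ES(A2) = sum of predecessors on chain A = 2
EF(A2) = ES + duration = 2 + 10 = 12
Successor of A2 is M. ES(M) = max(sum(A), sum(B)) = max(12, 29) = 29
Free float = ES(successor) - EF(current) = 29 - 12 = 17

17


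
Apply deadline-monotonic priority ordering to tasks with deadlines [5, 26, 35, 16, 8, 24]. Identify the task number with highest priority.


Sort tasks by relative deadline (ascending):
  Task 1: deadline = 5
  Task 5: deadline = 8
  Task 4: deadline = 16
  Task 6: deadline = 24
  Task 2: deadline = 26
  Task 3: deadline = 35
Priority order (highest first): [1, 5, 4, 6, 2, 3]
Highest priority task = 1

1


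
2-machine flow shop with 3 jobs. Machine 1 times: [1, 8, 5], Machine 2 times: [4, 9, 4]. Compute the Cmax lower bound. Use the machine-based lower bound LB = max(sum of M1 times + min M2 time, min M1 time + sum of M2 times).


LB1 = sum(M1 times) + min(M2 times) = 14 + 4 = 18
LB2 = min(M1 times) + sum(M2 times) = 1 + 17 = 18
Lower bound = max(LB1, LB2) = max(18, 18) = 18

18


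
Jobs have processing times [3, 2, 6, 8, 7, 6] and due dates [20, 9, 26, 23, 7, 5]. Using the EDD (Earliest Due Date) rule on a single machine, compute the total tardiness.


Sort by due date (EDD order): [(6, 5), (7, 7), (2, 9), (3, 20), (8, 23), (6, 26)]
Compute completion times and tardiness:
  Job 1: p=6, d=5, C=6, tardiness=max(0,6-5)=1
  Job 2: p=7, d=7, C=13, tardiness=max(0,13-7)=6
  Job 3: p=2, d=9, C=15, tardiness=max(0,15-9)=6
  Job 4: p=3, d=20, C=18, tardiness=max(0,18-20)=0
  Job 5: p=8, d=23, C=26, tardiness=max(0,26-23)=3
  Job 6: p=6, d=26, C=32, tardiness=max(0,32-26)=6
Total tardiness = 22

22


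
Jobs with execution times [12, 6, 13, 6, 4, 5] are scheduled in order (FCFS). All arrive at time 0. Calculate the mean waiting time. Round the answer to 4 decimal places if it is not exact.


FCFS order (as given): [12, 6, 13, 6, 4, 5]
Waiting times:
  Job 1: wait = 0
  Job 2: wait = 12
  Job 3: wait = 18
  Job 4: wait = 31
  Job 5: wait = 37
  Job 6: wait = 41
Sum of waiting times = 139
Average waiting time = 139/6 = 23.1667

23.1667


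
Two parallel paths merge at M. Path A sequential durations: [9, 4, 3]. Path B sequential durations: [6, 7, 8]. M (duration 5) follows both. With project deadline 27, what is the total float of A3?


Forward pass: ES(A3) = sum of predecessors on chain A = 13
EF = ES + duration = 13 + 3 = 16
Backward pass: LF(M) = deadline = 27; LS(M) = 27 - 5 = 22
LF(A3) = LS(M) - sum(successors on chain A) = 22 - 0 = 22
LS = LF - duration = 22 - 3 = 19
Total float = LS - ES = 19 - 13 = 6

6


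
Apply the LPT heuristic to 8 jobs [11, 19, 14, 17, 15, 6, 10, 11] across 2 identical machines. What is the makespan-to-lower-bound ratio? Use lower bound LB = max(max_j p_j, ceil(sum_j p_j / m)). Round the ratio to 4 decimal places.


LPT order: [19, 17, 15, 14, 11, 11, 10, 6]
Machine loads after assignment: [50, 53]
LPT makespan = 53
Lower bound = max(max_job, ceil(total/2)) = max(19, 52) = 52
Ratio = 53 / 52 = 1.0192

1.0192


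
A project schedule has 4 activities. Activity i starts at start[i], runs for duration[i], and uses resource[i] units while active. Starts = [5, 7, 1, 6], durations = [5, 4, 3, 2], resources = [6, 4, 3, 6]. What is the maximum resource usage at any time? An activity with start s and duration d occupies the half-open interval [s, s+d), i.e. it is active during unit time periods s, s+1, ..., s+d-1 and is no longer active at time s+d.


Each activity i is active on [start_i, start_i + duration_i).
Compute total resource usage per time slot:
  t=0: active resources = [], total = 0
  t=1: active resources = [3], total = 3
  t=2: active resources = [3], total = 3
  t=3: active resources = [3], total = 3
  t=4: active resources = [], total = 0
  t=5: active resources = [6], total = 6
  t=6: active resources = [6, 6], total = 12
  t=7: active resources = [6, 4, 6], total = 16
  t=8: active resources = [6, 4], total = 10
  t=9: active resources = [6, 4], total = 10
  t=10: active resources = [4], total = 4
Peak resource demand = 16

16


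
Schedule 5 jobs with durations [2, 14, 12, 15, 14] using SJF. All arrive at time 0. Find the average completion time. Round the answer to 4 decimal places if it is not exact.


SJF order (ascending): [2, 12, 14, 14, 15]
Completion times:
  Job 1: burst=2, C=2
  Job 2: burst=12, C=14
  Job 3: burst=14, C=28
  Job 4: burst=14, C=42
  Job 5: burst=15, C=57
Average completion = 143/5 = 28.6

28.6


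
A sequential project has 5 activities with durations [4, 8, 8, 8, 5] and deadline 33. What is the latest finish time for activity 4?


LF(activity 4) = deadline - sum of successor durations
Successors: activities 5 through 5 with durations [5]
Sum of successor durations = 5
LF = 33 - 5 = 28

28


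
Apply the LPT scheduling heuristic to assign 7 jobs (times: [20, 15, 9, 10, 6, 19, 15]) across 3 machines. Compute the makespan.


Sort jobs in decreasing order (LPT): [20, 19, 15, 15, 10, 9, 6]
Assign each job to the least loaded machine:
  Machine 1: jobs [20, 9, 6], load = 35
  Machine 2: jobs [19, 10], load = 29
  Machine 3: jobs [15, 15], load = 30
Makespan = max load = 35

35


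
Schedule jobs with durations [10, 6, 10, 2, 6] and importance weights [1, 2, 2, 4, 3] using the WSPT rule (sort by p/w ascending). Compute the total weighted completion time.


Compute p/w ratios and sort ascending (WSPT): [(2, 4), (6, 3), (6, 2), (10, 2), (10, 1)]
Compute weighted completion times:
  Job (p=2,w=4): C=2, w*C=4*2=8
  Job (p=6,w=3): C=8, w*C=3*8=24
  Job (p=6,w=2): C=14, w*C=2*14=28
  Job (p=10,w=2): C=24, w*C=2*24=48
  Job (p=10,w=1): C=34, w*C=1*34=34
Total weighted completion time = 142

142


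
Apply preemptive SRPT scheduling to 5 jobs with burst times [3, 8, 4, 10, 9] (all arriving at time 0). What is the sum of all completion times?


Since all jobs arrive at t=0, SRPT equals SPT ordering.
SPT order: [3, 4, 8, 9, 10]
Completion times:
  Job 1: p=3, C=3
  Job 2: p=4, C=7
  Job 3: p=8, C=15
  Job 4: p=9, C=24
  Job 5: p=10, C=34
Total completion time = 3 + 7 + 15 + 24 + 34 = 83

83


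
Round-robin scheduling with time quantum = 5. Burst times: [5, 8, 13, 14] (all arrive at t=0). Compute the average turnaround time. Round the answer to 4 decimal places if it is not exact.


Time quantum = 5
Execution trace:
  J1 runs 5 units, time = 5
  J2 runs 5 units, time = 10
  J3 runs 5 units, time = 15
  J4 runs 5 units, time = 20
  J2 runs 3 units, time = 23
  J3 runs 5 units, time = 28
  J4 runs 5 units, time = 33
  J3 runs 3 units, time = 36
  J4 runs 4 units, time = 40
Finish times: [5, 23, 36, 40]
Average turnaround = 104/4 = 26.0

26.0


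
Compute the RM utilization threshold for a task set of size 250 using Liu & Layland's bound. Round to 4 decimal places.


Compute 2^(1/250) = 1.0027764359
Subtract 1: 1.0027764359 - 1 = 0.0027764359
Multiply by n: 250 * 0.0027764359 = 0.6941089750
Round to 4 dp: 0.6941

0.6941


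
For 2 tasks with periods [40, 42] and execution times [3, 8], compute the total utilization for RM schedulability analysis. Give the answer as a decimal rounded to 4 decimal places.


Compute individual utilizations (exact fractions):
  Task 1: C/T = 3/40 (approx. 0.075)
  Task 2: C/T = 8/42 = 4/21 (approx. 0.1905)
Total utilization U = 3/40 + 4/21 = 223/840
Rounded to 4 decimal places: U = 0.2655
RM (Liu & Layland) bound for 2 tasks = 0.828427; compare with U = 223/840 (approx. 0.265476)
U <= bound, so schedulable by RM sufficient condition.

0.2655


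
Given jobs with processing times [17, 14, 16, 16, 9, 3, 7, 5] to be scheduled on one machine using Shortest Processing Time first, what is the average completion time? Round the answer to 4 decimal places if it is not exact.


Sort jobs by processing time (SPT order): [3, 5, 7, 9, 14, 16, 16, 17]
Compute completion times sequentially:
  Job 1: processing = 3, completes at 3
  Job 2: processing = 5, completes at 8
  Job 3: processing = 7, completes at 15
  Job 4: processing = 9, completes at 24
  Job 5: processing = 14, completes at 38
  Job 6: processing = 16, completes at 54
  Job 7: processing = 16, completes at 70
  Job 8: processing = 17, completes at 87
Sum of completion times = 299
Average completion time = 299/8 = 37.375

37.375


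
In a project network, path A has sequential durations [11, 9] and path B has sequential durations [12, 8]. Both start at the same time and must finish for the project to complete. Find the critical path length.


Path A total = 11 + 9 = 20
Path B total = 12 + 8 = 20
Critical path = longest path = max(20, 20) = 20

20


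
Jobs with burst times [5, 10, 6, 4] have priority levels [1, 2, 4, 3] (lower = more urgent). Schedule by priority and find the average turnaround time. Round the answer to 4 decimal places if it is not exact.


Sort by priority (ascending = highest first):
Order: [(1, 5), (2, 10), (3, 4), (4, 6)]
Completion times:
  Priority 1, burst=5, C=5
  Priority 2, burst=10, C=15
  Priority 3, burst=4, C=19
  Priority 4, burst=6, C=25
Average turnaround = 64/4 = 16.0

16.0


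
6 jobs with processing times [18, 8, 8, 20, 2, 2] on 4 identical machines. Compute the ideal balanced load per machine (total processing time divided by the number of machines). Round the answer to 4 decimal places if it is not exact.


Total processing time = 18 + 8 + 8 + 20 + 2 + 2 = 58
Number of machines = 4
Ideal balanced load = 58 / 4 = 14.5

14.5


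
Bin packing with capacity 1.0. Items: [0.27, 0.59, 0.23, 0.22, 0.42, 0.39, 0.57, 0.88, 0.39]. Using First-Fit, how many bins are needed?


Place items sequentially using First-Fit:
  Item 0.27 -> new Bin 1
  Item 0.59 -> Bin 1 (now 0.86)
  Item 0.23 -> new Bin 2
  Item 0.22 -> Bin 2 (now 0.45)
  Item 0.42 -> Bin 2 (now 0.87)
  Item 0.39 -> new Bin 3
  Item 0.57 -> Bin 3 (now 0.96)
  Item 0.88 -> new Bin 4
  Item 0.39 -> new Bin 5
Total bins used = 5

5


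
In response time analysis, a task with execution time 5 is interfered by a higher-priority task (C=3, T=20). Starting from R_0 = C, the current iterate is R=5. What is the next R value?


R_next = C + ceil(R_prev / T_hp) * C_hp
ceil(5 / 20) = ceil(0.25) = 1
Interference = 1 * 3 = 3
R_next = 5 + 3 = 8

8


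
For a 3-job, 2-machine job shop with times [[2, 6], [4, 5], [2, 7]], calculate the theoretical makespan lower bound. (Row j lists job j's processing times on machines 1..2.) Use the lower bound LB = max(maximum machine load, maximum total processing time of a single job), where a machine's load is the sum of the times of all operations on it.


Machine loads:
  Machine 1: 2 + 4 + 2 = 8
  Machine 2: 6 + 5 + 7 = 18
Max machine load = 18
Job totals:
  Job 1: 8
  Job 2: 9
  Job 3: 9
Max job total = 9
Lower bound = max(18, 9) = 18

18


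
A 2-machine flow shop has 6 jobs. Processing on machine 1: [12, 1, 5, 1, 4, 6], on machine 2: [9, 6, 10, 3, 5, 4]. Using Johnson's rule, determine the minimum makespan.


Apply Johnson's rule:
  Group 1 (a <= b): [(2, 1, 6), (4, 1, 3), (5, 4, 5), (3, 5, 10)]
  Group 2 (a > b): [(1, 12, 9), (6, 6, 4)]
Optimal job order: [2, 4, 5, 3, 1, 6]
Schedule:
  Job 2: M1 done at 1, M2 done at 7
  Job 4: M1 done at 2, M2 done at 10
  Job 5: M1 done at 6, M2 done at 15
  Job 3: M1 done at 11, M2 done at 25
  Job 1: M1 done at 23, M2 done at 34
  Job 6: M1 done at 29, M2 done at 38
Makespan = 38

38


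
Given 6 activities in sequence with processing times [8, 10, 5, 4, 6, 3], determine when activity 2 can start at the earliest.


Activity 2 starts after activities 1 through 1 complete.
Predecessor durations: [8]
ES = 8 = 8

8


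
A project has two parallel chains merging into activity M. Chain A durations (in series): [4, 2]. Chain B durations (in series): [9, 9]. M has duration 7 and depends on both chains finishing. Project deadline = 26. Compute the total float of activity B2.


Forward pass: ES(B2) = sum of predecessors on chain B = 9
EF = ES + duration = 9 + 9 = 18
Backward pass: LF(M) = deadline = 26; LS(M) = 26 - 7 = 19
LF(B2) = LS(M) - sum(successors on chain B) = 19 - 0 = 19
LS = LF - duration = 19 - 9 = 10
Total float = LS - ES = 10 - 9 = 1

1


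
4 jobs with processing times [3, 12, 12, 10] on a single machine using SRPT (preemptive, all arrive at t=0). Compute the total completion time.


Since all jobs arrive at t=0, SRPT equals SPT ordering.
SPT order: [3, 10, 12, 12]
Completion times:
  Job 1: p=3, C=3
  Job 2: p=10, C=13
  Job 3: p=12, C=25
  Job 4: p=12, C=37
Total completion time = 3 + 13 + 25 + 37 = 78

78


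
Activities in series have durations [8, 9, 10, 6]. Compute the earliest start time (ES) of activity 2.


Activity 2 starts after activities 1 through 1 complete.
Predecessor durations: [8]
ES = 8 = 8

8


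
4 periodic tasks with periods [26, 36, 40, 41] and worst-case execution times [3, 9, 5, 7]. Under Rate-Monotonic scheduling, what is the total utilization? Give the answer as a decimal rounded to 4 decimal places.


Compute individual utilizations (exact fractions):
  Task 1: C/T = 3/26 (approx. 0.1154)
  Task 2: C/T = 9/36 = 1/4 (approx. 0.25)
  Task 3: C/T = 5/40 = 1/8 (approx. 0.125)
  Task 4: C/T = 7/41 (approx. 0.1707)
Total utilization U = 3/26 + 1/4 + 1/8 + 7/41 = 2819/4264
Rounded to 4 decimal places: U = 0.6611
RM (Liu & Layland) bound for 4 tasks = 0.756828; compare with U = 2819/4264 (approx. 0.661116)
U <= bound, so schedulable by RM sufficient condition.

0.6611


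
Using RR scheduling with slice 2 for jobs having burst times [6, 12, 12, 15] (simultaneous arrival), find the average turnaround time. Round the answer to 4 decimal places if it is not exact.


Time quantum = 2
Execution trace:
  J1 runs 2 units, time = 2
  J2 runs 2 units, time = 4
  J3 runs 2 units, time = 6
  J4 runs 2 units, time = 8
  J1 runs 2 units, time = 10
  J2 runs 2 units, time = 12
  J3 runs 2 units, time = 14
  J4 runs 2 units, time = 16
  J1 runs 2 units, time = 18
  J2 runs 2 units, time = 20
  J3 runs 2 units, time = 22
  J4 runs 2 units, time = 24
  J2 runs 2 units, time = 26
  J3 runs 2 units, time = 28
  J4 runs 2 units, time = 30
  J2 runs 2 units, time = 32
  J3 runs 2 units, time = 34
  J4 runs 2 units, time = 36
  J2 runs 2 units, time = 38
  J3 runs 2 units, time = 40
  J4 runs 2 units, time = 42
  J4 runs 2 units, time = 44
  J4 runs 1 units, time = 45
Finish times: [18, 38, 40, 45]
Average turnaround = 141/4 = 35.25

35.25


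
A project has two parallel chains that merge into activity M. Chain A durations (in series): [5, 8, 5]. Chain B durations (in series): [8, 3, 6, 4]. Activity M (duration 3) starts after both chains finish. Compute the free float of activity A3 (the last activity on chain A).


ES(A3) = sum of predecessors on chain A = 13
EF(A3) = ES + duration = 13 + 5 = 18
Successor of A3 is M. ES(M) = max(sum(A), sum(B)) = max(18, 21) = 21
Free float = ES(successor) - EF(current) = 21 - 18 = 3

3


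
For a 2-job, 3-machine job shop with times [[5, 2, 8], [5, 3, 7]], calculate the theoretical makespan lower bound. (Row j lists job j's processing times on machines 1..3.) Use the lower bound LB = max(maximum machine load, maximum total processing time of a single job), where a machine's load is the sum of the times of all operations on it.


Machine loads:
  Machine 1: 5 + 5 = 10
  Machine 2: 2 + 3 = 5
  Machine 3: 8 + 7 = 15
Max machine load = 15
Job totals:
  Job 1: 15
  Job 2: 15
Max job total = 15
Lower bound = max(15, 15) = 15

15


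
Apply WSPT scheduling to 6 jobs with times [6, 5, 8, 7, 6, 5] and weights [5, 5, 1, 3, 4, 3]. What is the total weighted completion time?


Compute p/w ratios and sort ascending (WSPT): [(5, 5), (6, 5), (6, 4), (5, 3), (7, 3), (8, 1)]
Compute weighted completion times:
  Job (p=5,w=5): C=5, w*C=5*5=25
  Job (p=6,w=5): C=11, w*C=5*11=55
  Job (p=6,w=4): C=17, w*C=4*17=68
  Job (p=5,w=3): C=22, w*C=3*22=66
  Job (p=7,w=3): C=29, w*C=3*29=87
  Job (p=8,w=1): C=37, w*C=1*37=37
Total weighted completion time = 338

338


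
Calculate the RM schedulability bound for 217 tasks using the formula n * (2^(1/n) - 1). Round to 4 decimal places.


Compute 2^(1/217) = 1.0031993336
Subtract 1: 1.0031993336 - 1 = 0.0031993336
Multiply by n: 217 * 0.0031993336 = 0.6942553912
Round to 4 dp: 0.6943

0.6943


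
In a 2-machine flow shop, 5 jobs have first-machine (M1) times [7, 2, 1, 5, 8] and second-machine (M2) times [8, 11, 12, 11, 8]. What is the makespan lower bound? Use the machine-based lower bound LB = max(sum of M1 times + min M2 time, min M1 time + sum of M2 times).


LB1 = sum(M1 times) + min(M2 times) = 23 + 8 = 31
LB2 = min(M1 times) + sum(M2 times) = 1 + 50 = 51
Lower bound = max(LB1, LB2) = max(31, 51) = 51

51


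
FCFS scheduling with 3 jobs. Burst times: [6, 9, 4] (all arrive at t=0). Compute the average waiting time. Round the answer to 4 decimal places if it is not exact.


FCFS order (as given): [6, 9, 4]
Waiting times:
  Job 1: wait = 0
  Job 2: wait = 6
  Job 3: wait = 15
Sum of waiting times = 21
Average waiting time = 21/3 = 7.0

7.0


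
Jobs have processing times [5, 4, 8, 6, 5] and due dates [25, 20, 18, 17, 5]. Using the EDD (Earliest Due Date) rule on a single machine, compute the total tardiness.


Sort by due date (EDD order): [(5, 5), (6, 17), (8, 18), (4, 20), (5, 25)]
Compute completion times and tardiness:
  Job 1: p=5, d=5, C=5, tardiness=max(0,5-5)=0
  Job 2: p=6, d=17, C=11, tardiness=max(0,11-17)=0
  Job 3: p=8, d=18, C=19, tardiness=max(0,19-18)=1
  Job 4: p=4, d=20, C=23, tardiness=max(0,23-20)=3
  Job 5: p=5, d=25, C=28, tardiness=max(0,28-25)=3
Total tardiness = 7

7
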